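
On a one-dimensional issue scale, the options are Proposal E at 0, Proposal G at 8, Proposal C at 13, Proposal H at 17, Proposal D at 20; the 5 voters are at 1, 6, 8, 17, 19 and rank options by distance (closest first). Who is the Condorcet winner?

With single-peaked preferences on a line, the Condorcet winner is the candidate closest to the median voter.
The median voter (position 8) is closest to Proposal G at 8.
Check: Proposal G vs Proposal C — voters closer to Proposal G: 3 of 5.

Proposal G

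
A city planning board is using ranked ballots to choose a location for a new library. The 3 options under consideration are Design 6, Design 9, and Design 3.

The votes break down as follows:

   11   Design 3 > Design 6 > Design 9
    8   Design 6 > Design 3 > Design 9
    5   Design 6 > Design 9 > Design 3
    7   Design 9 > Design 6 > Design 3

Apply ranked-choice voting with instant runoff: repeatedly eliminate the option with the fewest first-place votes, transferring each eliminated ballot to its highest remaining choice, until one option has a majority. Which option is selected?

Design 6

Round 1: Design 6 13, Design 3 11, Design 9 7. Design 9 has the fewest and is eliminated.
Round 2: Design 6 20, Design 3 11. Design 6 has a majority.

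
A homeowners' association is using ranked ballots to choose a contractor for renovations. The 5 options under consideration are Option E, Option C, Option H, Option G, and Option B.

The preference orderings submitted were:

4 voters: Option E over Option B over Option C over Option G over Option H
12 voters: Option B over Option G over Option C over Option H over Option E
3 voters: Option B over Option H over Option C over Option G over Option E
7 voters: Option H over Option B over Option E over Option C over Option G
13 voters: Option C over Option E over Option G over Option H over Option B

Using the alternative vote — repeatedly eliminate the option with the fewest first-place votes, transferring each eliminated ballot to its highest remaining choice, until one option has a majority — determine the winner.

Round 1: Option B 15, Option C 13, Option H 7, Option E 4, Option G 0. Option G has the fewest and is eliminated.
Round 2: Option B 15, Option C 13, Option H 7, Option E 4. Option E has the fewest and is eliminated.
Round 3: Option B 19, Option C 13, Option H 7. Option H has the fewest and is eliminated.
Round 4: Option B 26, Option C 13. Option B has a majority.

Option B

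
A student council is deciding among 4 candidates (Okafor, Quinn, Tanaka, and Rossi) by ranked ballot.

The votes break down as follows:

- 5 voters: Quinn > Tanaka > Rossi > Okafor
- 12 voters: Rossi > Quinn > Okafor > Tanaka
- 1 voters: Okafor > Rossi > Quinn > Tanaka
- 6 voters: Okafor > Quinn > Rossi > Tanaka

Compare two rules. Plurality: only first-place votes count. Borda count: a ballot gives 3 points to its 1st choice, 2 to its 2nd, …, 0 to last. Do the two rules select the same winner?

No

Plurality first-place counts: Okafor 7, Quinn 5, Tanaka 0, Rossi 12 → Rossi.
Borda totals: Okafor 33, Quinn 52, Tanaka 10, Rossi 49 → Quinn.
The two rules disagree: plurality picks Rossi, Borda picks Quinn.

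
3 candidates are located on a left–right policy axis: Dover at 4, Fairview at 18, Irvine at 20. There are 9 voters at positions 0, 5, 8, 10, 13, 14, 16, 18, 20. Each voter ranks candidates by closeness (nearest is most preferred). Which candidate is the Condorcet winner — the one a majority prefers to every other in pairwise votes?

With single-peaked preferences on a line, the Condorcet winner is the candidate closest to the median voter.
The median voter (position 13) is closest to Fairview at 18.
Check: Fairview vs Dover — voters closer to Fairview: 5 of 9.

Fairview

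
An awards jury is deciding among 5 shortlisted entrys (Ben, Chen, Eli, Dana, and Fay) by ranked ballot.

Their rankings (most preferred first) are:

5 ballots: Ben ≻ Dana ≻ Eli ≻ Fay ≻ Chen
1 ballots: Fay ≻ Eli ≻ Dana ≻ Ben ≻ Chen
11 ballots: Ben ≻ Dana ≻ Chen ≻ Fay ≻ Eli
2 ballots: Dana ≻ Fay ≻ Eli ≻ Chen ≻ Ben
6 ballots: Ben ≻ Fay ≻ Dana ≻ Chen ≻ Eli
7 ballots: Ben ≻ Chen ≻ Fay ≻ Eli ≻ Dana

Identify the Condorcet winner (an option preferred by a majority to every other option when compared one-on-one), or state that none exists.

Head-to-head results (32 voters total):
Ben vs Chen: Ben wins 30–2.
Ben vs Eli: Ben wins 29–3.
Ben vs Dana: Ben wins 29–3.
Ben vs Fay: Ben wins 29–3.
Chen vs Eli: Chen wins 24–8.
Chen vs Dana: Dana wins 25–7.
Chen vs Fay: Chen wins 18–14.
Eli vs Dana: Dana wins 24–8.
Eli vs Fay: Fay wins 27–5.
Dana vs Fay: Dana wins 18–14.
Ben beats each rival — Chen (30–2), Eli (29–3), Dana (29–3), Fay (29–3) — so Ben is the Condorcet winner.

Ben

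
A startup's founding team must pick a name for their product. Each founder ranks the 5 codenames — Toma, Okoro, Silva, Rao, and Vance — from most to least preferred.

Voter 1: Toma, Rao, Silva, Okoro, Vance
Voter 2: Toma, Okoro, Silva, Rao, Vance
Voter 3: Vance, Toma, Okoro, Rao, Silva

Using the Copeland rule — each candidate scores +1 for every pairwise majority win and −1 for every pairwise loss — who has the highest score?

Pairwise results:
  Toma vs Okoro: Toma wins 3–0.
  Toma vs Silva: Toma wins 3–0.
  Toma vs Rao: Toma wins 3–0.
  Toma vs Vance: Toma wins 2–1.
  Okoro vs Silva: Okoro wins 2–1.
  Okoro vs Rao: Okoro wins 2–1.
  Okoro vs Vance: Okoro wins 2–1.
  Silva vs Rao: Rao wins 2–1.
  Silva vs Vance: Silva wins 2–1.
  Rao vs Vance: Rao wins 2–1.
Copeland scores (wins − losses):
  Toma: 4 − 0 = 4
  Okoro: 3 − 1 = 2
  Silva: 1 − 3 = -2
  Rao: 2 − 2 = 0
  Vance: 0 − 4 = -4
Toma has the best Copeland score.

Toma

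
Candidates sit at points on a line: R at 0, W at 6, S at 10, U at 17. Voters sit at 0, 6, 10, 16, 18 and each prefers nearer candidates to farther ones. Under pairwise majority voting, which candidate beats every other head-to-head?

S

With single-peaked preferences on a line, the Condorcet winner is the candidate closest to the median voter.
The median voter (position 10) is closest to S at 10.
Check: S vs R — voters closer to S: 4 of 5.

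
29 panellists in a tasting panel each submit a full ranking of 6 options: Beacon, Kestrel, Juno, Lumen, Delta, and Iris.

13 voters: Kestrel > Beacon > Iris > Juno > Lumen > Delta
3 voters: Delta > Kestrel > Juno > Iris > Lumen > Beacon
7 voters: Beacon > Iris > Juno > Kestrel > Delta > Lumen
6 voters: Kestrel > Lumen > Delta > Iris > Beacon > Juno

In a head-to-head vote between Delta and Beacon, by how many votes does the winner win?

11

Ballots ranking Delta above Beacon: 3+6 = 9.
Ballots ranking Beacon above Delta: 13+7 = 20.
Beacon wins 20–9, a margin of 11.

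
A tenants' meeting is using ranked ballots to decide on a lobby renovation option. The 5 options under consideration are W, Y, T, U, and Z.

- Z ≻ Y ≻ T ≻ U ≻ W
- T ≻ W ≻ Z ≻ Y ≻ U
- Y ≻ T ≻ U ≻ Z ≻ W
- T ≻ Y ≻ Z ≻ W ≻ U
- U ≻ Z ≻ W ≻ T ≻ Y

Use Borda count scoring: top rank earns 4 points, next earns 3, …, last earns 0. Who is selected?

T

Borda scores:
  W: 0 + 3 + 0 + 1 + 2 = 6
  Y: 3 + 1 + 4 + 3 + 0 = 11
  T: 2 + 4 + 3 + 4 + 1 = 14
  U: 1 + 0 + 2 + 0 + 4 = 7
  Z: 4 + 2 + 1 + 2 + 3 = 12
T has the highest total.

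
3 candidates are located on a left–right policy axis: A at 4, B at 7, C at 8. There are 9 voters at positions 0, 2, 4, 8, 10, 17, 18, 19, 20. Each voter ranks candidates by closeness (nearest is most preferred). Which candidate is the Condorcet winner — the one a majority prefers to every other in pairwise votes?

With single-peaked preferences on a line, the Condorcet winner is the candidate closest to the median voter.
The median voter (position 10) is closest to C at 8.
Check: C vs A — voters closer to C: 6 of 9.

C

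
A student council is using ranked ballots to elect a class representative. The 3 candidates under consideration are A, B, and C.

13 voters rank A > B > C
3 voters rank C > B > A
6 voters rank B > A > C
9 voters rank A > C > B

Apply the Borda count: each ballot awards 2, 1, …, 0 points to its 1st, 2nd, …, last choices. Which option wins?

A

Borda scores:
  A: 13·2 + 3·0 + 6·1 + 9·2 = 50
  B: 13·1 + 3·1 + 6·2 + 9·0 = 28
  C: 13·0 + 3·2 + 6·0 + 9·1 = 15
A has the highest total.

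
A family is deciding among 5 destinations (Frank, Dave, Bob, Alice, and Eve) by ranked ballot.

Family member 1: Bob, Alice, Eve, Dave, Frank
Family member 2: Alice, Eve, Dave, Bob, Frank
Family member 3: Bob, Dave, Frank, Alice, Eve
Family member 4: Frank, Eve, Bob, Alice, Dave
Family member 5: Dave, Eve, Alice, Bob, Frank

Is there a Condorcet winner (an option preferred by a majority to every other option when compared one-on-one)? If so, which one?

Head-to-head results (5 voters total):
Frank vs Dave: Dave wins 4–1.
Frank vs Bob: Bob wins 4–1.
Frank vs Alice: Alice wins 3–2.
Frank vs Eve: Eve wins 3–2.
Dave vs Bob: Bob wins 3–2.
Dave vs Alice: Alice wins 3–2.
Dave vs Eve: Eve wins 3–2.
Bob vs Alice: Bob wins 3–2.
Bob vs Eve: Eve wins 3–2.
Alice vs Eve: Alice wins 3–2.
No candidate beats all others: Bob beats Alice beats Eve beats Bob, a majority cycle.

None — there is no Condorcet winner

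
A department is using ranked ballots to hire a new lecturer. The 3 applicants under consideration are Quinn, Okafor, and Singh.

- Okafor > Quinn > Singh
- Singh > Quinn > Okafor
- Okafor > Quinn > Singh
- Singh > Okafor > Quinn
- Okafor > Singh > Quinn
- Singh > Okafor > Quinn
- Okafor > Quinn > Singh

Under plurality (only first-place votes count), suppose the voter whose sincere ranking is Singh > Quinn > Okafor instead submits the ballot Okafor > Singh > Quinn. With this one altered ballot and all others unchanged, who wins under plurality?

First-place totals with the altered ballot: Quinn 0, Okafor 5, Singh 2.
The winner is unchanged: still Okafor.

Okafor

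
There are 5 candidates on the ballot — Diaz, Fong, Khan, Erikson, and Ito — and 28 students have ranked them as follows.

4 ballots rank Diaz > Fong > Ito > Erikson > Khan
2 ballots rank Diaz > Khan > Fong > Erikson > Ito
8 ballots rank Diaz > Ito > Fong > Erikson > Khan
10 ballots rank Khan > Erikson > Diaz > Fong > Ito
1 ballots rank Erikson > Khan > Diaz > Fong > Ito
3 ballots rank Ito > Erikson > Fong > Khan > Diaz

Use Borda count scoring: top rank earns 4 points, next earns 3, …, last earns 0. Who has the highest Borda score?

Diaz

Borda scores:
  Diaz: 4·4 + 2·4 + 8·4 + 10·2 + 2 + 3·0 = 78
  Fong: 4·3 + 2·2 + 8·2 + 10·1 + 1 + 3·2 = 49
  Khan: 4·0 + 2·3 + 8·0 + 10·4 + 3 + 3·1 = 52
  Erikson: 4·1 + 2·1 + 8·1 + 10·3 + 4 + 3·3 = 57
  Ito: 4·2 + 2·0 + 8·3 + 10·0 + 0 + 3·4 = 44
Diaz has the highest total.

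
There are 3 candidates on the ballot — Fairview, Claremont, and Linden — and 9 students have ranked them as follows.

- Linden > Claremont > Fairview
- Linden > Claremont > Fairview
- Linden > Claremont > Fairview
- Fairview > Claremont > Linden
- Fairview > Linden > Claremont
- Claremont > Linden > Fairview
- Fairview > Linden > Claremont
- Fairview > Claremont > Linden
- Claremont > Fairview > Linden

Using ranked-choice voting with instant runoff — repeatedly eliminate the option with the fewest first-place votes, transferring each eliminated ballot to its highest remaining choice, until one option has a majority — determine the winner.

Fairview

Round 1: Fairview 4, Linden 3, Claremont 2. Claremont has the fewest and is eliminated.
Round 2: Fairview 5, Linden 4. Fairview has a majority.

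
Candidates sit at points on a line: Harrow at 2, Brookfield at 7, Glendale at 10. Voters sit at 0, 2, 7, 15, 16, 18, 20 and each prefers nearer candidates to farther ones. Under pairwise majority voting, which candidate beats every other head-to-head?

With single-peaked preferences on a line, the Condorcet winner is the candidate closest to the median voter.
The median voter (position 15) is closest to Glendale at 10.
Check: Glendale vs Harrow — voters closer to Glendale: 5 of 7.

Glendale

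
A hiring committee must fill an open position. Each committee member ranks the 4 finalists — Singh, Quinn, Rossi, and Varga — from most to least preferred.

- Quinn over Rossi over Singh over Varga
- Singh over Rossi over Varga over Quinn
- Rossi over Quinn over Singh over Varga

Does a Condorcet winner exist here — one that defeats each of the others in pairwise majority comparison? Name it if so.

Rossi

Head-to-head results (3 voters total):
Singh vs Quinn: Quinn wins 2–1.
Singh vs Rossi: Rossi wins 2–1.
Singh vs Varga: Singh wins 3–0.
Quinn vs Rossi: Rossi wins 2–1.
Quinn vs Varga: Quinn wins 2–1.
Rossi vs Varga: Rossi wins 3–0.
Rossi beats each rival — Singh (2–1), Quinn (2–1), Varga (3–0) — so Rossi is the Condorcet winner.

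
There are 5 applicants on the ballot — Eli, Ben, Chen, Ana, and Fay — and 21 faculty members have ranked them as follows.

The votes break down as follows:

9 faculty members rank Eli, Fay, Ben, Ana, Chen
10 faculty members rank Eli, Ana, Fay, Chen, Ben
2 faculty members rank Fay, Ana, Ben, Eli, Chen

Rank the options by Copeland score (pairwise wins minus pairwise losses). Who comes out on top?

Pairwise results:
  Eli vs Ben: Eli wins 19–2.
  Eli vs Chen: Eli wins 21–0.
  Eli vs Ana: Eli wins 19–2.
  Eli vs Fay: Eli wins 19–2.
  Ben vs Chen: Ben wins 11–10.
  Ben vs Ana: Ana wins 12–9.
  Ben vs Fay: Fay wins 21–0.
  Chen vs Ana: Ana wins 21–0.
  Chen vs Fay: Fay wins 21–0.
  Ana vs Fay: Fay wins 11–10.
Copeland scores (wins − losses):
  Eli: 4 − 0 = 4
  Ben: 1 − 3 = -2
  Chen: 0 − 4 = -4
  Ana: 2 − 2 = 0
  Fay: 3 − 1 = 2
Eli has the best Copeland score.

Eli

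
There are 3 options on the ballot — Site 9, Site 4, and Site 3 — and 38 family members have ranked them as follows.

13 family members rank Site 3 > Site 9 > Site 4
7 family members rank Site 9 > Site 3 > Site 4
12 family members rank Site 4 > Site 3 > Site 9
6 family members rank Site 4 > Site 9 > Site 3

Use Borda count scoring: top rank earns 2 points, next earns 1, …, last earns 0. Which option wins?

Site 3

Borda scores:
  Site 9: 13·1 + 7·2 + 12·0 + 6·1 = 33
  Site 4: 13·0 + 7·0 + 12·2 + 6·2 = 36
  Site 3: 13·2 + 7·1 + 12·1 + 6·0 = 45
Site 3 has the highest total.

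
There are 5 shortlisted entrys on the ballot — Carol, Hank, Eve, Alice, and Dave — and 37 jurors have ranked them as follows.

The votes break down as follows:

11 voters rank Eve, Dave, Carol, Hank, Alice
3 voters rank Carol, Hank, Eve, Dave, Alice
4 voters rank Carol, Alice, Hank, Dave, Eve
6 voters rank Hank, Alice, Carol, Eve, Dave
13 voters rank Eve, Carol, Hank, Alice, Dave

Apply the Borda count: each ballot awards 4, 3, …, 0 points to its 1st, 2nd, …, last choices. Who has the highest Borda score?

Eve

Borda scores:
  Carol: 11·2 + 3·4 + 4·4 + 6·2 + 13·3 = 101
  Hank: 11·1 + 3·3 + 4·2 + 6·4 + 13·2 = 78
  Eve: 11·4 + 3·2 + 4·0 + 6·1 + 13·4 = 108
  Alice: 11·0 + 3·0 + 4·3 + 6·3 + 13·1 = 43
  Dave: 11·3 + 3·1 + 4·1 + 6·0 + 13·0 = 40
Eve has the highest total.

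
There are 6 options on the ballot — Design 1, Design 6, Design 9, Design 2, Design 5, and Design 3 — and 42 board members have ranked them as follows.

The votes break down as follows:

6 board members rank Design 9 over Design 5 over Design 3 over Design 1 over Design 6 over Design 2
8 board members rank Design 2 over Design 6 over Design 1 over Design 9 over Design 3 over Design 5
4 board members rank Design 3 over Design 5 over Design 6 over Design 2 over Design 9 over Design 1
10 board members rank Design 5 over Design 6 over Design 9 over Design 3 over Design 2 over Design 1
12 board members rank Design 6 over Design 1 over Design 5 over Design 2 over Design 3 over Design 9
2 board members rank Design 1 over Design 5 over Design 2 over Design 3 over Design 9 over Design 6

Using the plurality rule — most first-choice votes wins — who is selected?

First-place vote totals:
  Design 1: 2
  Design 6: 12
  Design 9: 6
  Design 2: 8
  Design 5: 10
  Design 3: 4
Design 6 has the most first-place votes.

Design 6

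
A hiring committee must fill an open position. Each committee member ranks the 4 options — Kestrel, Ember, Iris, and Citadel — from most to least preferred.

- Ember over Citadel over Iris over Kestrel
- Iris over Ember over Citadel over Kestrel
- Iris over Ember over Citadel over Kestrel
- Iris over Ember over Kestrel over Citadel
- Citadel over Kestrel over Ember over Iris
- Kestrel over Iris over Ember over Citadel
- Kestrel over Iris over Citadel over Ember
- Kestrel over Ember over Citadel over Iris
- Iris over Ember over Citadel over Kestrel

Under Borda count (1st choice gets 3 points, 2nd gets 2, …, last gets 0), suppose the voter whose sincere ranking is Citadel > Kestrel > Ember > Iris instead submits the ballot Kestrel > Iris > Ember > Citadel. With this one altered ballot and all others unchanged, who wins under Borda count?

Borda totals with the altered ballot: Kestrel 13, Ember 15, Iris 19, Citadel 7.
The winner is unchanged: still Iris.

Iris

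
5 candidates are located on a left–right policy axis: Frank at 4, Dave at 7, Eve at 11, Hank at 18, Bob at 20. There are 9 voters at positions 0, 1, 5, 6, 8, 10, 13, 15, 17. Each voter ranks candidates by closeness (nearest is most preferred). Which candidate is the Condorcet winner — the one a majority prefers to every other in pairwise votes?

Dave

With single-peaked preferences on a line, the Condorcet winner is the candidate closest to the median voter.
The median voter (position 8) is closest to Dave at 7.
Check: Dave vs Bob — voters closer to Dave: 7 of 9.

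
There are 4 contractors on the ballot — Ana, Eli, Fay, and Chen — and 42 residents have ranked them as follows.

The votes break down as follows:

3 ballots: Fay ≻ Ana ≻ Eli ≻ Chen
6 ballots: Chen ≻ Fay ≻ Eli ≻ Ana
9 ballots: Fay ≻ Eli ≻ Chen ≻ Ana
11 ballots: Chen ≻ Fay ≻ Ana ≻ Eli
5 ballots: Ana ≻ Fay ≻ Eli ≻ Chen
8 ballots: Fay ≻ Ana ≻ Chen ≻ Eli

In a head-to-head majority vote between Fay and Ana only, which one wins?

Fay

Ballots ranking Fay above Ana: 3+6+9+11+8 = 37.
Ballots ranking Ana above Fay: 5.
Fay wins the head-to-head, 37–5.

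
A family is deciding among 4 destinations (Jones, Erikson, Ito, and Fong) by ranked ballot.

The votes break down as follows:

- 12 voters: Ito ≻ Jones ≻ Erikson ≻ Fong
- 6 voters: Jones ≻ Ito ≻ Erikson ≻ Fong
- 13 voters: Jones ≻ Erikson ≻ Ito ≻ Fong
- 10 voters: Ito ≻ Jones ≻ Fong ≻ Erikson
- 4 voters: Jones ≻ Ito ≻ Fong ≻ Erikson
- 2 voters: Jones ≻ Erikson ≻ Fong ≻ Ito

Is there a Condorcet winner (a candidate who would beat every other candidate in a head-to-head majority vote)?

Yes

Head-to-head results (47 voters total):
Jones vs Erikson: Jones wins 47–0.
Jones vs Ito: Jones wins 25–22.
Jones vs Fong: Jones wins 47–0.
Erikson vs Ito: Ito wins 32–15.
Erikson vs Fong: Erikson wins 33–14.
Ito vs Fong: Ito wins 45–2.
Jones beats each rival — Erikson (47–0), Ito (25–22), Fong (47–0) — so Jones is the Condorcet winner.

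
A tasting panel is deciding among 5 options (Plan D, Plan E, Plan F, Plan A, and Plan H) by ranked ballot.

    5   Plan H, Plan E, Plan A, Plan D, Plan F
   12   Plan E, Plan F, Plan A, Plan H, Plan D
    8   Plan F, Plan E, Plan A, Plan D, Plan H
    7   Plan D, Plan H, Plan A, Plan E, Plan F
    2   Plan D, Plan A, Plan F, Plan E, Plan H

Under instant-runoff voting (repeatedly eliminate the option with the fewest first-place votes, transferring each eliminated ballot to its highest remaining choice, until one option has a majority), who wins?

Round 1: Plan E 12, Plan D 9, Plan F 8, Plan H 5, Plan A 0. Plan A has the fewest and is eliminated.
Round 2: Plan E 12, Plan D 9, Plan F 8, Plan H 5. Plan H has the fewest and is eliminated.
Round 3: Plan E 17, Plan D 9, Plan F 8. Plan F has the fewest and is eliminated.
Round 4: Plan E 25, Plan D 9. Plan E has a majority.

Plan E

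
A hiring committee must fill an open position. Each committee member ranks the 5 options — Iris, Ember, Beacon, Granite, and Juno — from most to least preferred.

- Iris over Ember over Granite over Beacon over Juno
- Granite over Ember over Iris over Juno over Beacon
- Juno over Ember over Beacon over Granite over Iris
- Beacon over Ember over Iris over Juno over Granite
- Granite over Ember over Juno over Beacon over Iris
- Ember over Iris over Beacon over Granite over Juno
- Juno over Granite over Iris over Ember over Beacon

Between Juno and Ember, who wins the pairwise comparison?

Ballots ranking Juno above Ember: 2.
Ballots ranking Ember above Juno: 5.
Ember wins the head-to-head, 5–2.

Ember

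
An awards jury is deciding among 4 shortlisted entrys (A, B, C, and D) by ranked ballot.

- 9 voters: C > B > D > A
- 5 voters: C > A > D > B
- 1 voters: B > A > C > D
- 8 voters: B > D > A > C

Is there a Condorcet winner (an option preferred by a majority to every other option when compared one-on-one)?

Head-to-head results (23 voters total):
A vs B: B wins 18–5.
A vs C: C wins 14–9.
A vs D: D wins 17–6.
B vs C: C wins 14–9.
B vs D: B wins 18–5.
C vs D: C wins 15–8.
C beats each rival — A (14–9), B (14–9), D (15–8) — so C is the Condorcet winner.

Yes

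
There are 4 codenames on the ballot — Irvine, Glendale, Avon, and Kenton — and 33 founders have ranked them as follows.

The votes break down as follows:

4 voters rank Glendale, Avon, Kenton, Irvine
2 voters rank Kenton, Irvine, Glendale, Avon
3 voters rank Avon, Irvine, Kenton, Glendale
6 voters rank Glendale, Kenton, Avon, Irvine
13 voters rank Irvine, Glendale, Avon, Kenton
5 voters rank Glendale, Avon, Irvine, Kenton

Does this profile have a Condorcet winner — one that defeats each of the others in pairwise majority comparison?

No

Head-to-head results (33 voters total):
Irvine vs Glendale: Irvine wins 18–15.
Irvine vs Avon: Avon wins 18–15.
Irvine vs Kenton: Irvine wins 21–12.
Glendale vs Avon: Glendale wins 30–3.
Glendale vs Kenton: Glendale wins 28–5.
Avon vs Kenton: Avon wins 25–8.
No candidate beats all others: Irvine beats Glendale beats Avon beats Irvine, a majority cycle.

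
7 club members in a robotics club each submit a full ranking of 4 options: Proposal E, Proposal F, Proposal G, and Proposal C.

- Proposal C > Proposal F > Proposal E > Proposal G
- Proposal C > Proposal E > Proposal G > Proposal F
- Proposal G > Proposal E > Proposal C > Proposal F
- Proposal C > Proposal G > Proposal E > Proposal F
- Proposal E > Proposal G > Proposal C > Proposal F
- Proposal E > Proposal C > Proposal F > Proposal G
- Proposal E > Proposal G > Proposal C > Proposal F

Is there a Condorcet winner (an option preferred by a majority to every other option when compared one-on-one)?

Yes

Head-to-head results (7 voters total):
Proposal E vs Proposal F: Proposal E wins 6–1.
Proposal E vs Proposal G: Proposal E wins 5–2.
Proposal E vs Proposal C: Proposal E wins 4–3.
Proposal F vs Proposal G: Proposal G wins 5–2.
Proposal F vs Proposal C: Proposal C wins 7–0.
Proposal G vs Proposal C: Proposal C wins 4–3.
Proposal E beats each rival — Proposal F (6–1), Proposal G (5–2), Proposal C (4–3) — so Proposal E is the Condorcet winner.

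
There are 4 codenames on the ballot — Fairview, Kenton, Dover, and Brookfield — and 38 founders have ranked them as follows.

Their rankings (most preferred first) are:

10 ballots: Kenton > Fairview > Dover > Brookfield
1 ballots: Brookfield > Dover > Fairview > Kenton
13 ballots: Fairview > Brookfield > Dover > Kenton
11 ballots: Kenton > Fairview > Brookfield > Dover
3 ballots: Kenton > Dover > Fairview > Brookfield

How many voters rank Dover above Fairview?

4

Ballots ranking Dover above Fairview: 1+3 = 4.
Ballots ranking Fairview above Dover: 10+13+11 = 34.
So 4 of 38 voters prefer Dover to Fairview.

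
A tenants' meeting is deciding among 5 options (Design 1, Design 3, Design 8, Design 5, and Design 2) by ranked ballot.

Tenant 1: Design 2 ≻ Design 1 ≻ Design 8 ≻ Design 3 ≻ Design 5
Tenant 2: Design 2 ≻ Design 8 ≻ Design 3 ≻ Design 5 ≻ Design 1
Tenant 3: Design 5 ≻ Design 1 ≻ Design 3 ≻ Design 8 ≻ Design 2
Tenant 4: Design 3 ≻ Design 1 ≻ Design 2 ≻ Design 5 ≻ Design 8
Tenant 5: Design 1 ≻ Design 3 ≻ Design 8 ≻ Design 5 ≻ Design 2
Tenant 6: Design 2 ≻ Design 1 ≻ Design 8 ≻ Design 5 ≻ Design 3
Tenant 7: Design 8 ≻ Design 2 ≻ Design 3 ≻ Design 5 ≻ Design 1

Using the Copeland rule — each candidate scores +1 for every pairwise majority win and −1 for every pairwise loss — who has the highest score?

Design 2

Pairwise results:
  Design 1 vs Design 3: Design 1 wins 4–3.
  Design 1 vs Design 8: Design 1 wins 5–2.
  Design 1 vs Design 5: Design 1 wins 4–3.
  Design 1 vs Design 2: Design 2 wins 4–3.
  Design 3 vs Design 8: Design 8 wins 4–3.
  Design 3 vs Design 5: Design 3 wins 5–2.
  Design 3 vs Design 2: Design 2 wins 4–3.
  Design 8 vs Design 5: Design 8 wins 5–2.
  Design 8 vs Design 2: Design 2 wins 4–3.
  Design 5 vs Design 2: Design 2 wins 5–2.
Copeland scores (wins − losses):
  Design 1: 3 − 1 = 2
  Design 3: 1 − 3 = -2
  Design 8: 2 − 2 = 0
  Design 5: 0 − 4 = -4
  Design 2: 4 − 0 = 4
Design 2 has the best Copeland score.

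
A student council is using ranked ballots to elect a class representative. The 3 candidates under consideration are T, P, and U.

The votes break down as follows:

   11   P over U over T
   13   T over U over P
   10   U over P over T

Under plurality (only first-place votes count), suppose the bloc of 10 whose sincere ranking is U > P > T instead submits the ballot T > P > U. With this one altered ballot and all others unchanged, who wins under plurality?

First-place totals with the altered ballot: T 23, P 11, U 0.
The winner is unchanged: still T.

T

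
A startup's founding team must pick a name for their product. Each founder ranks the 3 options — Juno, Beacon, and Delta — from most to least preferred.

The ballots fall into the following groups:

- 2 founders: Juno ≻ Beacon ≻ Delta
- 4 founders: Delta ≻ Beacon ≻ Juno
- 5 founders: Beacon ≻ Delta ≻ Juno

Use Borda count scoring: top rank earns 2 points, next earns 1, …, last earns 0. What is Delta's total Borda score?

Borda scores:
  Juno: 2·2 + 4·0 + 5·0 = 4
  Beacon: 2·1 + 4·1 + 5·2 = 16
  Delta: 2·0 + 4·2 + 5·1 = 13

13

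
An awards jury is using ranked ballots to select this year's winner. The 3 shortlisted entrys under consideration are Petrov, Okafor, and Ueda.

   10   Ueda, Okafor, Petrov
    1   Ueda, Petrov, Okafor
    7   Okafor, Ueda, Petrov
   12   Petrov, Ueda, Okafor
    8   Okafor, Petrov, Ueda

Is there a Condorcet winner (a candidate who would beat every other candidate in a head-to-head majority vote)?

No

Head-to-head results (38 voters total):
Petrov vs Okafor: Okafor wins 25–13.
Petrov vs Ueda: Petrov wins 20–18.
Okafor vs Ueda: Ueda wins 23–15.
No candidate beats all others: Petrov beats Ueda beats Okafor beats Petrov, a majority cycle.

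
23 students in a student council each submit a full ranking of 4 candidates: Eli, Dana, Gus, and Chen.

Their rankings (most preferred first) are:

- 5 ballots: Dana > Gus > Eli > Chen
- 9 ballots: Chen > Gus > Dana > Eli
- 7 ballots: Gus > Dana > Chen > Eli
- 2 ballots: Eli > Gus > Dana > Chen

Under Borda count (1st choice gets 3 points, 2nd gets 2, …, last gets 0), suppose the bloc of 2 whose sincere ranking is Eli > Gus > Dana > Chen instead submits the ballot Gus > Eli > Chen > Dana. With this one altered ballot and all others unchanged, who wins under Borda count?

Gus

Borda totals with the altered ballot: Eli 9, Dana 38, Gus 55, Chen 36.
The winner is unchanged: still Gus.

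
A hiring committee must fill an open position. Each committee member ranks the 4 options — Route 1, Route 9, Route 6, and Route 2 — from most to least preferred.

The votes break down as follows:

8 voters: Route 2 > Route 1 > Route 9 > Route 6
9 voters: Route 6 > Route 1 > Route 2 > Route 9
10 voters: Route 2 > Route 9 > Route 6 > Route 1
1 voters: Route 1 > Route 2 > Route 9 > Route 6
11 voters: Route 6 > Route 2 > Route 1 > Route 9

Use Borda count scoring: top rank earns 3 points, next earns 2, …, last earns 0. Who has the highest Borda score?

Borda scores:
  Route 1: 8·2 + 9·2 + 10·0 + 3 + 11·1 = 48
  Route 9: 8·1 + 9·0 + 10·2 + 1 + 11·0 = 29
  Route 6: 8·0 + 9·3 + 10·1 + 0 + 11·3 = 70
  Route 2: 8·3 + 9·1 + 10·3 + 2 + 11·2 = 87
Route 2 has the highest total.

Route 2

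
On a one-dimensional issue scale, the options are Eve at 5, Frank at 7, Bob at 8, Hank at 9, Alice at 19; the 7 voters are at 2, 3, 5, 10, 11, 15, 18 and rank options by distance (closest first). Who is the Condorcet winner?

With single-peaked preferences on a line, the Condorcet winner is the candidate closest to the median voter.
The median voter (position 10) is closest to Hank at 9.
Check: Hank vs Eve — voters closer to Hank: 4 of 7.

Hank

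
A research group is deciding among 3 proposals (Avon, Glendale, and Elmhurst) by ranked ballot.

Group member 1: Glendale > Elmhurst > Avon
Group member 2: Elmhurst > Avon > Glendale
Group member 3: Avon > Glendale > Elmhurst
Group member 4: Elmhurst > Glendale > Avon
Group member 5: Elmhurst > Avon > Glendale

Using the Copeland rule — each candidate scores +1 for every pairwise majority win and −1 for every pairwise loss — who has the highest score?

Pairwise results:
  Avon vs Glendale: Avon wins 3–2.
  Avon vs Elmhurst: Elmhurst wins 4–1.
  Glendale vs Elmhurst: Elmhurst wins 3–2.
Copeland scores (wins − losses):
  Avon: 1 − 1 = 0
  Glendale: 0 − 2 = -2
  Elmhurst: 2 − 0 = 2
Elmhurst has the best Copeland score.

Elmhurst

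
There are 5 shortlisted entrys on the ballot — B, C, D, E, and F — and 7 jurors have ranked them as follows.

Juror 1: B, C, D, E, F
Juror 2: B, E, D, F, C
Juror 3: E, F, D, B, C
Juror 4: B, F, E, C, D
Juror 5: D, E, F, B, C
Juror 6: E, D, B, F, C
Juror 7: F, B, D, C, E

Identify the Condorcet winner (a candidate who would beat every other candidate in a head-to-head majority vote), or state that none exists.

B

Head-to-head results (7 voters total):
B vs C: B wins 7–0.
B vs D: B wins 4–3.
B vs E: B wins 4–3.
B vs F: B wins 4–3.
C vs D: D wins 5–2.
C vs E: E wins 5–2.
C vs F: F wins 6–1.
D vs E: E wins 4–3.
D vs F: D wins 4–3.
E vs F: E wins 5–2.
B beats each rival — C (7–0), D (4–3), E (4–3), F (4–3) — so B is the Condorcet winner.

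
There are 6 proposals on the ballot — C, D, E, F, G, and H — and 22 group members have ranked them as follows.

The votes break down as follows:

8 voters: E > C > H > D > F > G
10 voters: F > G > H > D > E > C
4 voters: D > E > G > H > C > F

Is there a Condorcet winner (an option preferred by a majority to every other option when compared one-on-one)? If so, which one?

None — there is no Condorcet winner

Head-to-head results (22 voters total):
C vs D: D wins 14–8.
C vs E: E wins 22–0.
C vs F: C wins 12–10.
C vs G: G wins 14–8.
C vs H: H wins 14–8.
D vs E: D wins 14–8.
D vs F: D wins 12–10.
D vs G: D wins 12–10.
D vs H: H wins 18–4.
E vs F: E wins 12–10.
E vs G: E wins 12–10.
E vs H: E wins 12–10.
F vs G: F wins 18–4.
F vs H: H wins 12–10.
G vs H: G wins 14–8.
No candidate beats all others: C beats F beats G beats C, a majority cycle.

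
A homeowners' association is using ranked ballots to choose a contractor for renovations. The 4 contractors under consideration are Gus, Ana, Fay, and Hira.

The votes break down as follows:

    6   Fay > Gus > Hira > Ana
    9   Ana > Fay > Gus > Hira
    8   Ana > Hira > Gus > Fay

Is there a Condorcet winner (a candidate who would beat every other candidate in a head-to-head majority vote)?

Head-to-head results (23 voters total):
Gus vs Ana: Ana wins 17–6.
Gus vs Fay: Fay wins 15–8.
Gus vs Hira: Gus wins 15–8.
Ana vs Fay: Ana wins 17–6.
Ana vs Hira: Ana wins 17–6.
Fay vs Hira: Fay wins 15–8.
Ana beats each rival — Gus (17–6), Fay (17–6), Hira (17–6) — so Ana is the Condorcet winner.

Yes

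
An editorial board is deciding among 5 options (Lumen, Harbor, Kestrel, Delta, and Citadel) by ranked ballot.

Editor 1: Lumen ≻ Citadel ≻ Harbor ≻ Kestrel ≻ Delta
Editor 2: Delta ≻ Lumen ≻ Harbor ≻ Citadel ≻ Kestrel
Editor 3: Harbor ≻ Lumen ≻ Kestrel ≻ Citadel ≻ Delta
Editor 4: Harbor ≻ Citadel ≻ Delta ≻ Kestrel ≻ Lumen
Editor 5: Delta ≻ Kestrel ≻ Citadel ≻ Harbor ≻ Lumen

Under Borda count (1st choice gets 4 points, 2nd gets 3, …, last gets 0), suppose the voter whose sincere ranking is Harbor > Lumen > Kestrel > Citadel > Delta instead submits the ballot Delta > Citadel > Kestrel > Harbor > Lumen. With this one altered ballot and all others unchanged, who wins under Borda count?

Delta

Borda totals with the altered ballot: Lumen 7, Harbor 10, Kestrel 7, Delta 14, Citadel 12.
The switch changes the winner from Harbor to Delta.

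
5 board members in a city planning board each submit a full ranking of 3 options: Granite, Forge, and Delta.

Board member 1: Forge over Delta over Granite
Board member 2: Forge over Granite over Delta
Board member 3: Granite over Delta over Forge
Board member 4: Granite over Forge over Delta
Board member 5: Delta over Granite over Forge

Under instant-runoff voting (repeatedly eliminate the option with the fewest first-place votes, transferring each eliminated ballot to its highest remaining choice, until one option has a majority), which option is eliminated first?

Delta

Round 1: Granite 2, Forge 2, Delta 1. Delta has the fewest and is eliminated.
Round 2: Granite 3, Forge 2. Granite has a majority.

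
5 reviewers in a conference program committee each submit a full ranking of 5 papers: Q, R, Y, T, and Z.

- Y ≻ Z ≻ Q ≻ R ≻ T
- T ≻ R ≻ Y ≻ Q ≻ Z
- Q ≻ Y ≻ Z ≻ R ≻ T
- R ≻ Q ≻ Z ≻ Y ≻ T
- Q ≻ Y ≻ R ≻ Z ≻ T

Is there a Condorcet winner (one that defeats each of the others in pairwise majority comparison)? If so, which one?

Head-to-head results (5 voters total):
Q vs R: Q wins 3–2.
Q vs Y: Q wins 3–2.
Q vs T: Q wins 4–1.
Q vs Z: Q wins 4–1.
R vs Y: Y wins 3–2.
R vs T: R wins 4–1.
R vs Z: R wins 3–2.
Y vs T: Y wins 4–1.
Y vs Z: Y wins 4–1.
T vs Z: Z wins 4–1.
Q beats each rival — R (3–2), Y (3–2), T (4–1), Z (4–1) — so Q is the Condorcet winner.

Q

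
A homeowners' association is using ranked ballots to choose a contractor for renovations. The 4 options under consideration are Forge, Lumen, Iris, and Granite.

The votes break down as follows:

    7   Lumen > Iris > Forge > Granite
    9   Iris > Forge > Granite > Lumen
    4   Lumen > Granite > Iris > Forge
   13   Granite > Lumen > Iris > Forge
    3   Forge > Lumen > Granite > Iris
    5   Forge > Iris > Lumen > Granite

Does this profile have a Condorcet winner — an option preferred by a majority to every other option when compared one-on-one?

No

Head-to-head results (41 voters total):
Forge vs Lumen: Lumen wins 24–17.
Forge vs Iris: Iris wins 33–8.
Forge vs Granite: Forge wins 24–17.
Lumen vs Iris: Lumen wins 27–14.
Lumen vs Granite: Granite wins 22–19.
Iris vs Granite: Iris wins 21–20.
No candidate beats all others: Forge beats Granite beats Lumen beats Forge, a majority cycle.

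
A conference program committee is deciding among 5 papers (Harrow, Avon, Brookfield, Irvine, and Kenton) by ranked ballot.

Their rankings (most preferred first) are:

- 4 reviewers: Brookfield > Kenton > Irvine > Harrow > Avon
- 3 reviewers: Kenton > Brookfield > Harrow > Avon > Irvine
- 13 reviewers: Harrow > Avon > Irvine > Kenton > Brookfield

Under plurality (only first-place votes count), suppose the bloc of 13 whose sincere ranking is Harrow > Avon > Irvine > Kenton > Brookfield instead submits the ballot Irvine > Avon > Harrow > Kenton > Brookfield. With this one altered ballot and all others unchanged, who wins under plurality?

Irvine

First-place totals with the altered ballot: Harrow 0, Avon 0, Brookfield 4, Irvine 13, Kenton 3.
The switch changes the winner from Harrow to Irvine.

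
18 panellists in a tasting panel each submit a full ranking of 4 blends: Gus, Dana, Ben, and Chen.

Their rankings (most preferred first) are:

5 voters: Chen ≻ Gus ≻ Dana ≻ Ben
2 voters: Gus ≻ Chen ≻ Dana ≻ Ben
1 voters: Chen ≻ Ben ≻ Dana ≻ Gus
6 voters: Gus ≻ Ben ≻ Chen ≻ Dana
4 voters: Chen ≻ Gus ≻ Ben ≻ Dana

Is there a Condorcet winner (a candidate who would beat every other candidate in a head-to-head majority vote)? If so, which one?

Chen

Head-to-head results (18 voters total):
Gus vs Dana: Gus wins 17–1.
Gus vs Ben: Gus wins 17–1.
Gus vs Chen: Chen wins 10–8.
Dana vs Ben: Ben wins 11–7.
Dana vs Chen: Chen wins 18–0.
Ben vs Chen: Chen wins 12–6.
Chen beats each rival — Gus (10–8), Dana (18–0), Ben (12–6) — so Chen is the Condorcet winner.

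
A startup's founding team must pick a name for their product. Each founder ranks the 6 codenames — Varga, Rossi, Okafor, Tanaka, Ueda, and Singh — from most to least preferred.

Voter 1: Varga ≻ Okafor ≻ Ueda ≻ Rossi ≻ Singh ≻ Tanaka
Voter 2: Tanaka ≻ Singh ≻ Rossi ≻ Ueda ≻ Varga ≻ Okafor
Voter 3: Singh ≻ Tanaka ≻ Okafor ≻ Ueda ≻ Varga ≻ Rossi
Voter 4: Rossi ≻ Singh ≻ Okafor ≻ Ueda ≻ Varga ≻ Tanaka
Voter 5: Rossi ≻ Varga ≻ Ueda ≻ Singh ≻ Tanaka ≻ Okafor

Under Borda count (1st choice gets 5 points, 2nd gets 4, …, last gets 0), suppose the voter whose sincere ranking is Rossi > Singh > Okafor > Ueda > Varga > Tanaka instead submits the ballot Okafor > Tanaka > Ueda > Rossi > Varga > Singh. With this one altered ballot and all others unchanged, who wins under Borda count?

Borda totals with the altered ballot: Varga 12, Rossi 12, Okafor 12, Tanaka 14, Ueda 13, Singh 12.
The switch changes the winner from Singh to Tanaka.

Tanaka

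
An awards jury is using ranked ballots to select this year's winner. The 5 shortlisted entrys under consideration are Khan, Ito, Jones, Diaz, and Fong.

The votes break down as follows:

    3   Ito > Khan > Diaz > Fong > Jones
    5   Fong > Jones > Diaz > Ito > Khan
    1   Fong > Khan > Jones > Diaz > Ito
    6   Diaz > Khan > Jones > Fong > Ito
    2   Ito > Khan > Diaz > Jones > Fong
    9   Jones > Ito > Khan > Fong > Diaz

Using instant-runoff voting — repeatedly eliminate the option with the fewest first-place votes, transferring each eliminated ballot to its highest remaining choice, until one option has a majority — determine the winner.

Jones

Round 1: Jones 9, Diaz 6, Fong 6, Ito 5, Khan 0. Khan has the fewest and is eliminated.
Round 2: Jones 9, Diaz 6, Fong 6, Ito 5. Ito has the fewest and is eliminated.
Round 3: Diaz 11, Jones 9, Fong 6. Fong has the fewest and is eliminated.
Round 4: Jones 15, Diaz 11. Jones has a majority.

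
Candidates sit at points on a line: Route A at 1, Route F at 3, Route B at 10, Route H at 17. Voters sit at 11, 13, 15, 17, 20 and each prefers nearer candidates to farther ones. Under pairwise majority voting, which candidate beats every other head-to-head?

With single-peaked preferences on a line, the Condorcet winner is the candidate closest to the median voter.
The median voter (position 15) is closest to Route H at 17.
Check: Route H vs Route B — voters closer to Route H: 3 of 5.

Route H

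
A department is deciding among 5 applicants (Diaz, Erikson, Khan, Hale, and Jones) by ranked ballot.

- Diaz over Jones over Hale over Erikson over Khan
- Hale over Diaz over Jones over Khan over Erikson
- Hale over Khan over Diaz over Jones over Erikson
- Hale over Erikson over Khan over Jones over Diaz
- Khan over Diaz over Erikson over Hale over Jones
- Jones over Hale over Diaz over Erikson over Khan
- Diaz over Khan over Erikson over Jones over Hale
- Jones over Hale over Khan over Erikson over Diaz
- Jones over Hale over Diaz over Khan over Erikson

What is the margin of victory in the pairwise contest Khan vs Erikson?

3

Ballots ranking Khan above Erikson: 6.
Ballots ranking Erikson above Khan: 3.
Khan wins 6–3, a margin of 3.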